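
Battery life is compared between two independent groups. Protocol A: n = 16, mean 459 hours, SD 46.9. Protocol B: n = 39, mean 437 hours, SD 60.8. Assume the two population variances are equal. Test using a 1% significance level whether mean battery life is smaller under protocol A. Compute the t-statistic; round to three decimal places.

Let group 1 = protocol A, group 2 = protocol B. H0: μ_1 = μ_2; H1: μ_1 < μ_2 (two-sample pooled-variance t-test, left-tailed).
s_p² = [(16−1)·46.9² + (39−1)·60.8²]/(16+39−2) = 3272.95
t = (459 − 437)/√[3272.95·(1/16 + 1/39)] = 1.295
df = n₁ + n₂ − 2 = 53
p-value = P(T ≤ 1.295) ≈ 0.900
Since p ≈ 0.900 > α = 0.01, fail to reject H0; the evidence is not statistically significant.

1.295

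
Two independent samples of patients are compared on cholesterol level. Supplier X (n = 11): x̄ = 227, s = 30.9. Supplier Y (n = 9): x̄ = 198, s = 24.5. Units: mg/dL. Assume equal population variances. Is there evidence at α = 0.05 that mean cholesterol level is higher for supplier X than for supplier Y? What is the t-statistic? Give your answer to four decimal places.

2.2851

Let group 1 = supplier X, group 2 = supplier Y. H0: μ_1 = μ_2; H1: μ_1 > μ_2 (two-sample pooled-variance t-test, right-tailed).
s_p² = [(11−1)·30.9² + (9−1)·24.5²]/(11+9−2) = 797.228
t = (227 − 198)/√[797.228·(1/11 + 1/9)] = 2.2851
df = n₁ + n₂ − 2 = 18
p-value = P(T ≥ 2.2851) ≈ 0.0173
Since p ≈ 0.0173 < α = 0.05, reject H0; the evidence is statistically significant.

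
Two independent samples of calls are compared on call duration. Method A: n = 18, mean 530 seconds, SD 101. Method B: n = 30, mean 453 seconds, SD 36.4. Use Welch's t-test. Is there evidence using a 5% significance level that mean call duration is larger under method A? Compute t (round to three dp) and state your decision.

Let group 1 = method A, group 2 = method B. H0: μ_1 = μ_2; H1: μ_1 > μ_2 (Welch's two-sample t-test, right-tailed).
t = (x̄_1 − x̄_2)/√(s_1²/n_1 + s_2²/n_2) = (530 − 453)/√(101²/18 + 36.4²/30) = 3.115
Welch–Satterthwaite df ≈ 19.68
p-value = P(T ≥ 3.115) ≈ 0.0028
Since p ≈ 0.0028 < α = 0.05, reject H0; the data support H1.

t = 3.115; reject H0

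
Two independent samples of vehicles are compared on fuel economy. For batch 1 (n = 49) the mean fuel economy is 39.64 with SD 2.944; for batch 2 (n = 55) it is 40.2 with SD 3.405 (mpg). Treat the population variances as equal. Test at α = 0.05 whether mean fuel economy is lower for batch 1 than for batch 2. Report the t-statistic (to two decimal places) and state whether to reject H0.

t = -0.89; fail to reject H0

Let group 1 = batch 1, group 2 = batch 2. H0: μ_1 = μ_2; H1: μ_1 < μ_2 (two-sample pooled-variance t-test, left-tailed).
s_p² = [(49−1)·2.944² + (55−1)·3.405²]/(49+55−2) = 10.2167
t = (39.64 − 40.2)/√[10.2167·(1/49 + 1/55)] = -0.89
df = n₁ + n₂ − 2 = 102
p-value = P(T ≤ -0.89) ≈ 0.1873
Since p ≈ 0.1873 > α = 0.05, fail to reject H0; the evidence is not statistically significant.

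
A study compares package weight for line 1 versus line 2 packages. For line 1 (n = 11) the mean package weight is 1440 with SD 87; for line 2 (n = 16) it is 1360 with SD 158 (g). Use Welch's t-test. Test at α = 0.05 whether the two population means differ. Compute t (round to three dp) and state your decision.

t = 1.687; fail to reject H0

Let group 1 = line 1, group 2 = line 2. H0: μ_1 = μ_2; H1: μ_1 ≠ μ_2 (Welch's two-sample t-test, two-sided).
t = (x̄_1 − x̄_2)/√(s_1²/n_1 + s_2²/n_2) = (1440 − 1360)/√(87²/11 + 158²/16) = 1.687
Welch–Satterthwaite df ≈ 24.11
Two-sided p-value ≈ 0.104
Since p ≈ 0.104 > α = 0.05, fail to reject H0; the evidence is not statistically significant.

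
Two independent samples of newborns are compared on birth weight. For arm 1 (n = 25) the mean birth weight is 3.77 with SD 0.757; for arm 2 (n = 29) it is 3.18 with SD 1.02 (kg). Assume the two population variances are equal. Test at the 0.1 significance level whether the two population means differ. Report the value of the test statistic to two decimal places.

2.38

Let group 1 = arm 1, group 2 = arm 2. H0: μ_1 = μ_2; H1: μ_1 ≠ μ_2 (two-sample pooled-variance t-test, two-sided).
s_p² = [(25−1)·0.757² + (29−1)·1.02²]/(25+29−2) = 0.8247
t = (3.77 − 3.18)/√[0.8247·(1/25 + 1/29)] = 2.38
df = n₁ + n₂ − 2 = 52
Two-sided p-value ≈ 0.0210
Since p ≈ 0.0210 < α = 0.1, reject H0; the data support H1.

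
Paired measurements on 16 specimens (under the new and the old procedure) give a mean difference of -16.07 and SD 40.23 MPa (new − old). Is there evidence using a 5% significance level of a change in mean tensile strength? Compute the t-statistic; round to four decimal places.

-1.5978

H0: μ_d = 0; H1: μ_d ≠ 0 (paired t-test on the differences, two-sided).
t = d̄/(s_d/√n) = -16.07/(40.23/√16) = -1.5978
df = n − 1 = 15
Two-sided p-value ≈ 0.131
Since p ≈ 0.131 > α = 0.05, fail to reject H0; the data do not provide sufficient evidence against H0.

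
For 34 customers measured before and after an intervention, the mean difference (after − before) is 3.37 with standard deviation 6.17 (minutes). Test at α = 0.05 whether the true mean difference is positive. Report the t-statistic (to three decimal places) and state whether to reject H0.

t = 3.185; reject H0

H0: μ_d = 0; H1: μ_d > 0 (paired t-test on the differences, right-tailed).
t = d̄/(s_d/√n) = 3.37/(6.17/√34) = 3.185
df = n − 1 = 33
p-value = P(T ≥ 3.185) ≈ 0.002
Since p ≈ 0.002 < α = 0.05, reject H0; the evidence is statistically significant.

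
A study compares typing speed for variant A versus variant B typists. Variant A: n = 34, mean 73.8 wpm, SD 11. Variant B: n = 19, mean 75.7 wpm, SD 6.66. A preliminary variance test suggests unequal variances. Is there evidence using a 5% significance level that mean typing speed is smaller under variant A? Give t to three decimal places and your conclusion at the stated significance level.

t = -0.783; fail to reject H0

Let group 1 = variant A, group 2 = variant B. H0: μ_1 = μ_2; H1: μ_1 < μ_2 (Welch's two-sample t-test, left-tailed).
t = (x̄_1 − x̄_2)/√(s_1²/n_1 + s_2²/n_2) = (73.8 − 75.7)/√(11²/34 + 6.66²/19) = -0.783
Welch–Satterthwaite df ≈ 50.59
p-value = P(T ≤ -0.783) ≈ 0.2187
Since p ≈ 0.2187 > α = 0.05, fail to reject H0; the data do not provide sufficient evidence against H0.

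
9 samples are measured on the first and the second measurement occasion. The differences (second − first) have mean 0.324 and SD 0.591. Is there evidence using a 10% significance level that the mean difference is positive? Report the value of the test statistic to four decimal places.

H0: μ_d = 0; H1: μ_d > 0 (paired t-test on the differences, right-tailed).
t = d̄/(s_d/√n) = 0.324/(0.591/√9) = 1.6447
df = n − 1 = 8
p-value = P(T ≥ 1.6447) ≈ 0.069
Since p ≈ 0.069 < α = 0.1, reject H0; the evidence is statistically significant.

1.6447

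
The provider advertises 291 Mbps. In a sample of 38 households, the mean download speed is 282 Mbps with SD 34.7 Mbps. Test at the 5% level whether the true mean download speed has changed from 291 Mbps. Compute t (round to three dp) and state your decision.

t = -1.599; fail to reject H0

H0: μ = 291; H1: μ ≠ 291 (one-sample t-test, two-sided).
t = (x̄ − μ₀)/(s/√n) = (282 − 291)/(34.7/√38) = -1.599
df = n − 1 = 37
Two-sided p-value ≈ 0.118
Since p ≈ 0.118 > α = 0.05, fail to reject H0; the data do not provide sufficient evidence against H0.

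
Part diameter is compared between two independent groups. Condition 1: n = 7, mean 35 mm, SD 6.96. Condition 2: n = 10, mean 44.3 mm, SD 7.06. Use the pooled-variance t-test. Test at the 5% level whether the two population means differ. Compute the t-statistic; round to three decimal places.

-2.688

Let group 1 = condition 1, group 2 = condition 2. H0: μ_1 = μ_2; H1: μ_1 ≠ μ_2 (two-sample pooled-variance t-test, two-sided).
s_p² = [(7−1)·6.96² + (10−1)·7.06²]/(7+10−2) = 49.2828
t = (35 − 44.3)/√[49.2828·(1/7 + 1/10)] = -2.688
df = n₁ + n₂ − 2 = 15
Two-sided p-value ≈ 0.017
Since p ≈ 0.017 < α = 0.05, reject H0; the data support H1.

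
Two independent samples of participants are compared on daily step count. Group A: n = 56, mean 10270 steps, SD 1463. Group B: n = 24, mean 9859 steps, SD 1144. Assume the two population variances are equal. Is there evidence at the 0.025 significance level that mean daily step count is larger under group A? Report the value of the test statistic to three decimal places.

1.224

Let group 1 = group A, group 2 = group B. H0: μ_1 = μ_2; H1: μ_1 > μ_2 (two-sample pooled-variance t-test, right-tailed).
s_p² = [(56−1)·1463² + (24−1)·1144²]/(56+24−2) = 1895140
t = (10270 − 9859)/√[1895140·(1/56 + 1/24)] = 1.224
df = n₁ + n₂ − 2 = 78
p-value = P(T ≥ 1.224) ≈ 0.1124
Since p ≈ 0.1124 > α = 0.025, fail to reject H0; the data do not provide sufficient evidence against H0.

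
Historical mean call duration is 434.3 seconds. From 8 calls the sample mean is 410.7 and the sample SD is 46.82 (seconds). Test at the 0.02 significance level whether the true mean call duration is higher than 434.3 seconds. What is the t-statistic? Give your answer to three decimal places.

-1.426

H0: μ = 434.3; H1: μ > 434.3 (one-sample t-test, right-tailed).
t = (x̄ − μ₀)/(s/√n) = (410.7 − 434.3)/(46.82/√8) = -1.426
df = n − 1 = 7
p-value = P(T ≥ -1.426) ≈ 0.902
Since p ≈ 0.902 > α = 0.02, fail to reject H0; the data do not provide sufficient evidence against H0.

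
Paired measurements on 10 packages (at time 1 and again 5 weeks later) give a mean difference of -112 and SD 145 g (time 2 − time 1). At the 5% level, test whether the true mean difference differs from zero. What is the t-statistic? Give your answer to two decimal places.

H0: μ_d = 0; H1: μ_d ≠ 0 (paired t-test on the differences, two-sided).
t = d̄/(s_d/√n) = -112/(145/√10) = -2.44
df = n − 1 = 9
Two-sided p-value ≈ 0.037
Since p ≈ 0.037 < α = 0.05, reject H0; the data support H1.

-2.44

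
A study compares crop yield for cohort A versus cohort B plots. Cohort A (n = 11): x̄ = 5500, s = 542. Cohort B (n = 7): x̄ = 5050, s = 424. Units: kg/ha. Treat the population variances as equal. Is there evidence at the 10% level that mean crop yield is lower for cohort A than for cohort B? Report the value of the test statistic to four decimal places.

Let group 1 = cohort A, group 2 = cohort B. H0: μ_1 = μ_2; H1: μ_1 < μ_2 (two-sample pooled-variance t-test, left-tailed).
s_p² = [(11−1)·542² + (7−1)·424²]/(11+7−2) = 251018
t = (5500 − 5050)/√[251018·(1/11 + 1/7)] = 1.8577
df = n₁ + n₂ − 2 = 16
p-value = P(T ≤ 1.8577) ≈ 0.959
Since p ≈ 0.959 > α = 0.1, fail to reject H0; the data do not provide sufficient evidence against H0.

1.8577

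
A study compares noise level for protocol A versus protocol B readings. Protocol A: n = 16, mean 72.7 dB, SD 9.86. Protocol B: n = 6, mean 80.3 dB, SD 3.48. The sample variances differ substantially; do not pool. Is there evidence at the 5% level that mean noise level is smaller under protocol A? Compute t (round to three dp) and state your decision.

t = -2.671; reject H0

Let group 1 = protocol A, group 2 = protocol B. H0: μ_1 = μ_2; H1: μ_1 < μ_2 (Welch's two-sample t-test, left-tailed).
t = (x̄_1 − x̄_2)/√(s_1²/n_1 + s_2²/n_2) = (72.7 − 80.3)/√(9.86²/16 + 3.48²/6) = -2.671
Welch–Satterthwaite df ≈ 20.00
p-value = P(T ≤ -2.671) ≈ 0.007
Since p ≈ 0.007 < α = 0.05, reject H0; the evidence is statistically significant.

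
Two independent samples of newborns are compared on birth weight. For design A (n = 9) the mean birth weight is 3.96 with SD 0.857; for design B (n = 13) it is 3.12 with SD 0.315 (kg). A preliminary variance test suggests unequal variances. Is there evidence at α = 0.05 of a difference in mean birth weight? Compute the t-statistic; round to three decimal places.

Let group 1 = design A, group 2 = design B. H0: μ_1 = μ_2; H1: μ_1 ≠ μ_2 (Welch's two-sample t-test, two-sided).
t = (x̄_1 − x̄_2)/√(s_1²/n_1 + s_2²/n_2) = (3.96 − 3.12)/√(0.857²/9 + 0.315²/13) = 2.812
Welch–Satterthwaite df ≈ 9.51
Two-sided p-value ≈ 0.019
Since p ≈ 0.019 < α = 0.05, reject H0; the data support H1.

2.812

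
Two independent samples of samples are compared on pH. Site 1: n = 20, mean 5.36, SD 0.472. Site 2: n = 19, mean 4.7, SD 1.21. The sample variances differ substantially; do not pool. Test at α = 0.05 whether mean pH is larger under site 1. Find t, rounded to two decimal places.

Let group 1 = site 1, group 2 = site 2. H0: μ_1 = μ_2; H1: μ_1 > μ_2 (Welch's two-sample t-test, right-tailed).
t = (x̄_1 − x̄_2)/√(s_1²/n_1 + s_2²/n_2) = (5.36 − 4.7)/√(0.472²/20 + 1.21²/19) = 2.22
Welch–Satterthwaite df ≈ 23.12
p-value = P(T ≥ 2.22) ≈ 0.0182
Since p ≈ 0.0182 < α = 0.05, reject H0; the data support H1.

2.22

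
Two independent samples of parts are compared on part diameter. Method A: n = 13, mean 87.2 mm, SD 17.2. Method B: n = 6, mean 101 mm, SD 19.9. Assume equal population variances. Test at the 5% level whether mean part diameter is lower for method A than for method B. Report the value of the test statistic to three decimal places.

-1.550

Let group 1 = method A, group 2 = method B. H0: μ_1 = μ_2; H1: μ_1 < μ_2 (two-sample pooled-variance t-test, left-tailed).
s_p² = [(13−1)·17.2² + (6−1)·19.9²]/(13+6−2) = 325.302
t = (87.2 − 101)/√[325.302·(1/13 + 1/6)] = -1.550
df = n₁ + n₂ − 2 = 17
p-value = P(T ≤ -1.550) ≈ 0.0697
Since p ≈ 0.0697 > α = 0.05, fail to reject H0; the evidence is not statistically significant.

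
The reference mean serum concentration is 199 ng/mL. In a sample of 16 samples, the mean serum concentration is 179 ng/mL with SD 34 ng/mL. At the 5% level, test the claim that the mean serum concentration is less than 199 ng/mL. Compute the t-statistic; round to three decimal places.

-2.353

H0: μ = 199; H1: μ < 199 (one-sample t-test, left-tailed).
t = (x̄ − μ₀)/(s/√n) = (179 − 199)/(34/√16) = -2.353
df = n − 1 = 15
p-value = P(T ≤ -2.353) ≈ 0.016
Since p ≈ 0.016 < α = 0.05, reject H0; the data support H1.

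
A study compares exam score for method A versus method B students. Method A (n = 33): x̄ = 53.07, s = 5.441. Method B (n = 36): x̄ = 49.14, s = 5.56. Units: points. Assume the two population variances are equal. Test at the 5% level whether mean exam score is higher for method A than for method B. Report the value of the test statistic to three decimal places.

2.963

Let group 1 = method A, group 2 = method B. H0: μ_1 = μ_2; H1: μ_1 > μ_2 (two-sample pooled-variance t-test, right-tailed).
s_p² = [(33−1)·5.441² + (36−1)·5.56²]/(33+36−2) = 30.2883
t = (53.07 − 49.14)/√[30.2883·(1/33 + 1/36)] = 2.963
df = n₁ + n₂ − 2 = 67
p-value = P(T ≥ 2.963) ≈ 0.002
Since p ≈ 0.002 < α = 0.05, reject H0; the evidence is statistically significant.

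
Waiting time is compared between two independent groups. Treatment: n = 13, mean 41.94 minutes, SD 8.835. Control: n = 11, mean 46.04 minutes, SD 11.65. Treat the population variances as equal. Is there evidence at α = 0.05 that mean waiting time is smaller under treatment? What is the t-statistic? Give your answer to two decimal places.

Let group 1 = treatment, group 2 = control. H0: μ_1 = μ_2; H1: μ_1 < μ_2 (two-sample pooled-variance t-test, left-tailed).
s_p² = [(13−1)·8.835² + (11−1)·11.65²]/(13+11−2) = 104.269
t = (41.94 − 46.04)/√[104.269·(1/13 + 1/11)] = -0.98
df = n₁ + n₂ − 2 = 22
p-value = P(T ≤ -0.98) ≈ 0.169
Since p ≈ 0.169 > α = 0.05, fail to reject H0; the evidence is not statistically significant.

-0.98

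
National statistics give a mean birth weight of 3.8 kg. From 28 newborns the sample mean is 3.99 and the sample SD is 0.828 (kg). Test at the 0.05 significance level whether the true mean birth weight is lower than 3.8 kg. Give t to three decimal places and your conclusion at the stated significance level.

t = 1.214; fail to reject H0

H0: μ = 3.8; H1: μ < 3.8 (one-sample t-test, left-tailed).
t = (x̄ − μ₀)/(s/√n) = (3.99 − 3.8)/(0.828/√28) = 1.214
df = n − 1 = 27
p-value = P(T ≤ 1.214) ≈ 0.882
Since p ≈ 0.882 > α = 0.05, fail to reject H0; the data do not provide sufficient evidence against H0.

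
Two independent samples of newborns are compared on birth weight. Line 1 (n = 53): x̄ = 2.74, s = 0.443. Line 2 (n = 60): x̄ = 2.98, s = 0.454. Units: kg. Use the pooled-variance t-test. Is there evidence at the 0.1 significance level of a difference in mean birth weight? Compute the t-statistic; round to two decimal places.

Let group 1 = line 1, group 2 = line 2. H0: μ_1 = μ_2; H1: μ_1 ≠ μ_2 (two-sample pooled-variance t-test, two-sided).
s_p² = [(53−1)·0.443² + (60−1)·0.454²]/(53+60−2) = 0.201494
t = (2.74 − 2.98)/√[0.201494·(1/53 + 1/60)] = -2.84
df = n₁ + n₂ − 2 = 111
Two-sided p-value ≈ 0.0054
Since p ≈ 0.0054 < α = 0.1, reject H0; the data support H1.

-2.84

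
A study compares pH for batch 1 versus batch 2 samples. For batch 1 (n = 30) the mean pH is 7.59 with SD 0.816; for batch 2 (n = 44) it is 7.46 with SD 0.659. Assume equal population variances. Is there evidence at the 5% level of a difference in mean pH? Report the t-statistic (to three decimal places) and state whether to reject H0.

t = 0.756; fail to reject H0

Let group 1 = batch 1, group 2 = batch 2. H0: μ_1 = μ_2; H1: μ_1 ≠ μ_2 (two-sample pooled-variance t-test, two-sided).
s_p² = [(30−1)·0.816² + (44−1)·0.659²]/(30+44−2) = 0.527554
t = (7.59 − 7.46)/√[0.527554·(1/30 + 1/44)] = 0.756
df = n₁ + n₂ − 2 = 72
Two-sided p-value ≈ 0.4522
Since p ≈ 0.4522 > α = 0.05, fail to reject H0; the evidence is not statistically significant.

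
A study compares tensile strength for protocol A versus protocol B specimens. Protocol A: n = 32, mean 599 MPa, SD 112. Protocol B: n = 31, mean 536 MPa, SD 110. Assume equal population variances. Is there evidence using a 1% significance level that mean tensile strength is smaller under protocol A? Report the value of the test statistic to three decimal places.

2.252

Let group 1 = protocol A, group 2 = protocol B. H0: μ_1 = μ_2; H1: μ_1 < μ_2 (two-sample pooled-variance t-test, left-tailed).
s_p² = [(32−1)·112² + (31−1)·110²]/(32+31−2) = 12325.6
t = (599 − 536)/√[12325.6·(1/32 + 1/31)] = 2.252
df = n₁ + n₂ − 2 = 61
p-value = P(T ≤ 2.252) ≈ 0.9860
Since p ≈ 0.9860 > α = 0.01, fail to reject H0; the evidence is not statistically significant.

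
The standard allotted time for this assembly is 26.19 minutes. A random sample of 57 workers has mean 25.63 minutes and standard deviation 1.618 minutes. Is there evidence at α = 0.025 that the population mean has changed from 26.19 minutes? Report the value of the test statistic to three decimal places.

-2.613

H0: μ = 26.19; H1: μ ≠ 26.19 (one-sample t-test, two-sided).
t = (x̄ − μ₀)/(s/√n) = (25.63 − 26.19)/(1.618/√57) = -2.613
df = n − 1 = 56
Two-sided p-value ≈ 0.012
Since p ≈ 0.012 < α = 0.025, reject H0; the data support H1.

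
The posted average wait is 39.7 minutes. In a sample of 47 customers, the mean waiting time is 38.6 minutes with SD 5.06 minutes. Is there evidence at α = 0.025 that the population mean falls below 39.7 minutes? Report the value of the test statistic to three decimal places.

H0: μ = 39.7; H1: μ < 39.7 (one-sample t-test, left-tailed).
t = (x̄ − μ₀)/(s/√n) = (38.6 − 39.7)/(5.06/√47) = -1.490
df = n − 1 = 46
p-value = P(T ≤ -1.490) ≈ 0.071
Since p ≈ 0.071 > α = 0.025, fail to reject H0; the evidence is not statistically significant.

-1.490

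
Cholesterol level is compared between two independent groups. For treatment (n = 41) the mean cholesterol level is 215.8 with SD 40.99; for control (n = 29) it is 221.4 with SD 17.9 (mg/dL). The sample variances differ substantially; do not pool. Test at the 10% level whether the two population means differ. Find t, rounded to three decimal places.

-0.776

Let group 1 = treatment, group 2 = control. H0: μ_1 = μ_2; H1: μ_1 ≠ μ_2 (Welch's two-sample t-test, two-sided).
t = (x̄_1 − x̄_2)/√(s_1²/n_1 + s_2²/n_2) = (215.8 − 221.4)/√(40.99²/41 + 17.9²/29) = -0.776
Welch–Satterthwaite df ≈ 58.41
Two-sided p-value ≈ 0.4407
Since p ≈ 0.4407 > α = 0.1, fail to reject H0; the evidence is not statistically significant.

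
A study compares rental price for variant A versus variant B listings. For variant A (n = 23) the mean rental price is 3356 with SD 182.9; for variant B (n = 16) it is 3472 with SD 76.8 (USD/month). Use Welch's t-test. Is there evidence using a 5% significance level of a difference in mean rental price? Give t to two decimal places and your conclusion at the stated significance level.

Let group 1 = variant A, group 2 = variant B. H0: μ_1 = μ_2; H1: μ_1 ≠ μ_2 (Welch's two-sample t-test, two-sided).
t = (x̄_1 − x̄_2)/√(s_1²/n_1 + s_2²/n_2) = (3356 − 3472)/√(182.9²/23 + 76.8²/16) = -2.72
Welch–Satterthwaite df ≈ 31.59
Two-sided p-value ≈ 0.011
Since p ≈ 0.011 < α = 0.05, reject H0; the data support H1.

t = -2.72; reject H0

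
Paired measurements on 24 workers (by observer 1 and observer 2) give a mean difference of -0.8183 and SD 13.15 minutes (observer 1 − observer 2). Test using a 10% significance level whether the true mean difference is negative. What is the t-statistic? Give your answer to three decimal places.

-0.305

H0: μ_d = 0; H1: μ_d < 0 (paired t-test on the differences, left-tailed).
t = d̄/(s_d/√n) = -0.8183/(13.15/√24) = -0.305
df = n − 1 = 23
p-value = P(T ≤ -0.305) ≈ 0.382
Since p ≈ 0.382 > α = 0.1, fail to reject H0; the evidence is not statistically significant.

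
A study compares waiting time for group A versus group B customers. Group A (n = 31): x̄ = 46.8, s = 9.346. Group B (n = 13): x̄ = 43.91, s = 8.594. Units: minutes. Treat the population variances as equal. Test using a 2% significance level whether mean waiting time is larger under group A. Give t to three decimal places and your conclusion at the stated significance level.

Let group 1 = group A, group 2 = group B. H0: μ_1 = μ_2; H1: μ_1 > μ_2 (two-sample pooled-variance t-test, right-tailed).
s_p² = [(31−1)·9.346² + (13−1)·8.594²]/(31+13−2) = 83.4932
t = (46.8 − 43.91)/√[83.4932·(1/31 + 1/13)] = 0.957
df = n₁ + n₂ − 2 = 42
p-value = P(T ≥ 0.957) ≈ 0.172
Since p ≈ 0.172 > α = 0.02, fail to reject H0; the data do not provide sufficient evidence against H0.

t = 0.957; fail to reject H0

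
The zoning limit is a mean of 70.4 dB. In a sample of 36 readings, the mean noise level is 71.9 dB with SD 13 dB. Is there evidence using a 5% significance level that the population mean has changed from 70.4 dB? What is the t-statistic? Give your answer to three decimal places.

H0: μ = 70.4; H1: μ ≠ 70.4 (one-sample t-test, two-sided).
t = (x̄ − μ₀)/(s/√n) = (71.9 − 70.4)/(13/√36) = 0.692
df = n − 1 = 35
Two-sided p-value ≈ 0.4933
Since p ≈ 0.4933 > α = 0.05, fail to reject H0; the evidence is not statistically significant.

0.692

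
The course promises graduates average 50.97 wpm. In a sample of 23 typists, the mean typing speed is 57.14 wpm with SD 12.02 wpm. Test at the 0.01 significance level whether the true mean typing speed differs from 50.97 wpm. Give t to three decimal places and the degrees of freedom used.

H0: μ = 50.97; H1: μ ≠ 50.97 (one-sample t-test, two-sided).
t = (x̄ − μ₀)/(s/√n) = (57.14 − 50.97)/(12.02/√23) = 2.462
df = n − 1 = 22
Two-sided p-value ≈ 0.022
Since p ≈ 0.022 > α = 0.01, fail to reject H0; the evidence is not statistically significant.

t = 2.462, df = 22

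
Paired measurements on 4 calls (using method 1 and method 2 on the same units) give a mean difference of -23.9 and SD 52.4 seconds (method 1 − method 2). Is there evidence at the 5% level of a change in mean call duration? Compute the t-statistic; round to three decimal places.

-0.912

H0: μ_d = 0; H1: μ_d ≠ 0 (paired t-test on the differences, two-sided).
t = d̄/(s_d/√n) = -23.9/(52.4/√4) = -0.912
df = n − 1 = 3
Two-sided p-value ≈ 0.4289
Since p ≈ 0.4289 > α = 0.05, fail to reject H0; the data do not provide sufficient evidence against H0.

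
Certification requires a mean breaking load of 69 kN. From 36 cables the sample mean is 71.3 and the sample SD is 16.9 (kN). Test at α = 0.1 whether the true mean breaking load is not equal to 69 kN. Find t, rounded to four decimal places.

0.8166

H0: μ = 69; H1: μ ≠ 69 (one-sample t-test, two-sided).
t = (x̄ − μ₀)/(s/√n) = (71.3 − 69)/(16.9/√36) = 0.8166
df = n − 1 = 35
Two-sided p-value ≈ 0.420
Since p ≈ 0.420 > α = 0.1, fail to reject H0; the data do not provide sufficient evidence against H0.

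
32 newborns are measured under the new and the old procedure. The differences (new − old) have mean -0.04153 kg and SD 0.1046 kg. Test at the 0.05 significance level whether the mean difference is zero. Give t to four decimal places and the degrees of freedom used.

t = -2.2460, df = 31

H0: μ_d = 0; H1: μ_d ≠ 0 (paired t-test on the differences, two-sided).
t = d̄/(s_d/√n) = -0.04153/(0.1046/√32) = -2.2460
df = n − 1 = 31
Two-sided p-value ≈ 0.0320
Since p ≈ 0.0320 < α = 0.05, reject H0; the data support H1.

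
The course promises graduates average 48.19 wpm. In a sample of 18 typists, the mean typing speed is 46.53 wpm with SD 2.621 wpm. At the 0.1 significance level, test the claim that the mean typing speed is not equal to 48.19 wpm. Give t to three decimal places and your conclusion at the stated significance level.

t = -2.687; reject H0

H0: μ = 48.19; H1: μ ≠ 48.19 (one-sample t-test, two-sided).
t = (x̄ − μ₀)/(s/√n) = (46.53 − 48.19)/(2.621/√18) = -2.687
df = n − 1 = 17
Two-sided p-value ≈ 0.0156
Since p ≈ 0.0156 < α = 0.1, reject H0; the data support H1.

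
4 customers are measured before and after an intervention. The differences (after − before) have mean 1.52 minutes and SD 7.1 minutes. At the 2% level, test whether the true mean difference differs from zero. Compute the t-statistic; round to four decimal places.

H0: μ_d = 0; H1: μ_d ≠ 0 (paired t-test on the differences, two-sided).
t = d̄/(s_d/√n) = 1.52/(7.1/√4) = 0.4282
df = n − 1 = 3
Two-sided p-value ≈ 0.697
Since p ≈ 0.697 > α = 0.02, fail to reject H0; the data do not provide sufficient evidence against H0.

0.4282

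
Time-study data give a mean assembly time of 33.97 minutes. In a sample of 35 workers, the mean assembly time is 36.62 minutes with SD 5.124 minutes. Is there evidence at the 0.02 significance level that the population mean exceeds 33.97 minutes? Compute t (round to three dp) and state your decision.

H0: μ = 33.97; H1: μ > 33.97 (one-sample t-test, right-tailed).
t = (x̄ − μ₀)/(s/√n) = (36.62 − 33.97)/(5.124/√35) = 3.060
df = n − 1 = 34
p-value = P(T ≥ 3.060) ≈ 0.0022
Since p ≈ 0.0022 < α = 0.02, reject H0; the evidence is statistically significant.

t = 3.060; reject H0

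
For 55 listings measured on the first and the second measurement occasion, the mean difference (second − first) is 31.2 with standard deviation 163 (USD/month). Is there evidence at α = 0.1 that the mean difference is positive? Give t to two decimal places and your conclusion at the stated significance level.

t = 1.42; reject H0

H0: μ_d = 0; H1: μ_d > 0 (paired t-test on the differences, right-tailed).
t = d̄/(s_d/√n) = 31.2/(163/√55) = 1.42
df = n − 1 = 54
p-value = P(T ≥ 1.42) ≈ 0.0807
Since p ≈ 0.0807 < α = 0.1, reject H0; the evidence is statistically significant.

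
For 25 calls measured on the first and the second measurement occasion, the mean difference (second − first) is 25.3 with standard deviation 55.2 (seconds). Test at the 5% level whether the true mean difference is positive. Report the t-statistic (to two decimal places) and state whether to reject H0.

H0: μ_d = 0; H1: μ_d > 0 (paired t-test on the differences, right-tailed).
t = d̄/(s_d/√n) = 25.3/(55.2/√25) = 2.29
df = n − 1 = 24
p-value = P(T ≥ 2.29) ≈ 0.015
Since p ≈ 0.015 < α = 0.05, reject H0; the evidence is statistically significant.

t = 2.29; reject H0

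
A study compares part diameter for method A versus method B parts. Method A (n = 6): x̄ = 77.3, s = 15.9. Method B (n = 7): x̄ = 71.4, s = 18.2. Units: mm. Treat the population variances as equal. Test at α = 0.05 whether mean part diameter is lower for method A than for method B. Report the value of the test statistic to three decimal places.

0.617

Let group 1 = method A, group 2 = method B. H0: μ_1 = μ_2; H1: μ_1 < μ_2 (two-sample pooled-variance t-test, left-tailed).
s_p² = [(6−1)·15.9² + (7−1)·18.2²]/(6+7−2) = 295.59
t = (77.3 − 71.4)/√[295.59·(1/6 + 1/7)] = 0.617
df = n₁ + n₂ − 2 = 11
p-value = P(T ≤ 0.617) ≈ 0.7250
Since p ≈ 0.7250 > α = 0.05, fail to reject H0; the data do not provide sufficient evidence against H0.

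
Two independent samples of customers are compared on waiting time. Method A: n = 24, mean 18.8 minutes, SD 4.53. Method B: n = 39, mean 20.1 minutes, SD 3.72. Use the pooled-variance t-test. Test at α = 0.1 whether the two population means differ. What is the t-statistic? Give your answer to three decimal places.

Let group 1 = method A, group 2 = method B. H0: μ_1 = μ_2; H1: μ_1 ≠ μ_2 (two-sample pooled-variance t-test, two-sided).
s_p² = [(24−1)·4.53² + (39−1)·3.72²]/(24+39−2) = 16.358
t = (18.8 − 20.1)/√[16.358·(1/24 + 1/39)] = -1.239
df = n₁ + n₂ − 2 = 61
Two-sided p-value ≈ 0.2201
Since p ≈ 0.2201 > α = 0.1, fail to reject H0; the evidence is not statistically significant.

-1.239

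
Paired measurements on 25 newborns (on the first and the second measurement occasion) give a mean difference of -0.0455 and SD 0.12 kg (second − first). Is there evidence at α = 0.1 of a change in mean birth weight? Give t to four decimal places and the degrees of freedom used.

t = -1.8958, df = 24

H0: μ_d = 0; H1: μ_d ≠ 0 (paired t-test on the differences, two-sided).
t = d̄/(s_d/√n) = -0.0455/(0.12/√25) = -1.8958
df = n − 1 = 24
Two-sided p-value ≈ 0.070
Since p ≈ 0.070 < α = 0.1, reject H0; the data support H1.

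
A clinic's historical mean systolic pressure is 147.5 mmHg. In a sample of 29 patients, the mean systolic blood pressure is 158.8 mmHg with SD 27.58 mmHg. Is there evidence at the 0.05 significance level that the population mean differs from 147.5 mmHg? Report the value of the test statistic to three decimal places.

2.206

H0: μ = 147.5; H1: μ ≠ 147.5 (one-sample t-test, two-sided).
t = (x̄ − μ₀)/(s/√n) = (158.8 − 147.5)/(27.58/√29) = 2.206
df = n − 1 = 28
Two-sided p-value ≈ 0.036
Since p ≈ 0.036 < α = 0.05, reject H0; the evidence is statistically significant.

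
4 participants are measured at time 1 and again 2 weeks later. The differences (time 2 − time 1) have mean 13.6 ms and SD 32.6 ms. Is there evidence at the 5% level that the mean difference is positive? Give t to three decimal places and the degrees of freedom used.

t = 0.834, df = 3

H0: μ_d = 0; H1: μ_d > 0 (paired t-test on the differences, right-tailed).
t = d̄/(s_d/√n) = 13.6/(32.6/√4) = 0.834
df = n − 1 = 3
p-value = P(T ≥ 0.834) ≈ 0.233
Since p ≈ 0.233 > α = 0.05, fail to reject H0; the data do not provide sufficient evidence against H0.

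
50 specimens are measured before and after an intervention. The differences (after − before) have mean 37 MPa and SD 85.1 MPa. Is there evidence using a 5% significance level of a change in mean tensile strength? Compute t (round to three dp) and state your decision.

H0: μ_d = 0; H1: μ_d ≠ 0 (paired t-test on the differences, two-sided).
t = d̄/(s_d/√n) = 37/(85.1/√50) = 3.074
df = n − 1 = 49
Two-sided p-value ≈ 0.0034
Since p ≈ 0.0034 < α = 0.05, reject H0; the data support H1.

t = 3.074; reject H0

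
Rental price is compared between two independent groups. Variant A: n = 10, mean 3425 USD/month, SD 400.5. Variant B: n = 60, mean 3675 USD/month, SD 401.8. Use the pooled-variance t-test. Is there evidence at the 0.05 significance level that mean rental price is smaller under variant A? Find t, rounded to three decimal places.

-1.822

Let group 1 = variant A, group 2 = variant B. H0: μ_1 = μ_2; H1: μ_1 < μ_2 (two-sample pooled-variance t-test, left-tailed).
s_p² = [(10−1)·400.5² + (60−1)·401.8²]/(10+60−2) = 161305
t = (3425 − 3675)/√[161305·(1/10 + 1/60)] = -1.822
df = n₁ + n₂ − 2 = 68
p-value = P(T ≤ -1.822) ≈ 0.036
Since p ≈ 0.036 < α = 0.05, reject H0; the data support H1.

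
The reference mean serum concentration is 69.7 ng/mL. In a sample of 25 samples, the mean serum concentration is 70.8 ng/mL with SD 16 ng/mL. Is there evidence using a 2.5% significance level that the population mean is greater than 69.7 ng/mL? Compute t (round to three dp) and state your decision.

t = 0.344; fail to reject H0

H0: μ = 69.7; H1: μ > 69.7 (one-sample t-test, right-tailed).
t = (x̄ − μ₀)/(s/√n) = (70.8 − 69.7)/(16/√25) = 0.344
df = n − 1 = 24
p-value = P(T ≥ 0.344) ≈ 0.3670
Since p ≈ 0.3670 > α = 0.025, fail to reject H0; the evidence is not statistically significant.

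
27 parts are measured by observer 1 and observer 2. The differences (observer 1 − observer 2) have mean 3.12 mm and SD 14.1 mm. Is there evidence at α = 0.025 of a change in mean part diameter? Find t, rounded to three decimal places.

H0: μ_d = 0; H1: μ_d ≠ 0 (paired t-test on the differences, two-sided).
t = d̄/(s_d/√n) = 3.12/(14.1/√27) = 1.150
df = n − 1 = 26
Two-sided p-value ≈ 0.2607
Since p ≈ 0.2607 > α = 0.025, fail to reject H0; the evidence is not statistically significant.

1.150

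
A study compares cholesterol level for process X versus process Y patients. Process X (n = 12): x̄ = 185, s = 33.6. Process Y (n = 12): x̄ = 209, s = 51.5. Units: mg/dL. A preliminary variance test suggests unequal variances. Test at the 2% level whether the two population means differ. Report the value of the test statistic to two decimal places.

-1.35

Let group 1 = process X, group 2 = process Y. H0: μ_1 = μ_2; H1: μ_1 ≠ μ_2 (Welch's two-sample t-test, two-sided).
t = (x̄_1 − x̄_2)/√(s_1²/n_1 + s_2²/n_2) = (185 − 209)/√(33.6²/12 + 51.5²/12) = -1.35
Welch–Satterthwaite df ≈ 18.93
Two-sided p-value ≈ 0.1923
Since p ≈ 0.1923 > α = 0.02, fail to reject H0; the evidence is not statistically significant.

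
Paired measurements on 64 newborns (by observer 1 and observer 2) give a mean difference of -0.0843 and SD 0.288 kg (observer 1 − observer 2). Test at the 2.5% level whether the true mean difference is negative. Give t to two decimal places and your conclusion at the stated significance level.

H0: μ_d = 0; H1: μ_d < 0 (paired t-test on the differences, left-tailed).
t = d̄/(s_d/√n) = -0.0843/(0.288/√64) = -2.34
df = n − 1 = 63
p-value = P(T ≤ -2.34) ≈ 0.0112
Since p ≈ 0.0112 < α = 0.025, reject H0; the evidence is statistically significant.

t = -2.34; reject H0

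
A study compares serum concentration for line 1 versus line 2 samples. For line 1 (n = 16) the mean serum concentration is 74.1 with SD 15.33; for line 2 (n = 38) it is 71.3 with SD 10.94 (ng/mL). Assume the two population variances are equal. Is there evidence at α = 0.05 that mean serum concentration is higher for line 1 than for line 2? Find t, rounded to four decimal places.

0.7597

Let group 1 = line 1, group 2 = line 2. H0: μ_1 = μ_2; H1: μ_1 > μ_2 (two-sample pooled-variance t-test, right-tailed).
s_p² = [(16−1)·15.33² + (38−1)·10.94²]/(16+38−2) = 152.951
t = (74.1 − 71.3)/√[152.951·(1/16 + 1/38)] = 0.7597
df = n₁ + n₂ − 2 = 52
p-value = P(T ≥ 0.7597) ≈ 0.2254
Since p ≈ 0.2254 > α = 0.05, fail to reject H0; the evidence is not statistically significant.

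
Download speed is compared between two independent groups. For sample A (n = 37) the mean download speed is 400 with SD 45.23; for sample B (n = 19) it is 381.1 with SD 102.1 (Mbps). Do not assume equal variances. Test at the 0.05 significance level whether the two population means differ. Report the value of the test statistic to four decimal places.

0.7691

Let group 1 = sample A, group 2 = sample B. H0: μ_1 = μ_2; H1: μ_1 ≠ μ_2 (Welch's two-sample t-test, two-sided).
t = (x̄_1 − x̄_2)/√(s_1²/n_1 + s_2²/n_2) = (400 − 381.1)/√(45.23²/37 + 102.1²/19) = 0.7691
Welch–Satterthwaite df ≈ 21.70
Two-sided p-value ≈ 0.4501
Since p ≈ 0.4501 > α = 0.05, fail to reject H0; the evidence is not statistically significant.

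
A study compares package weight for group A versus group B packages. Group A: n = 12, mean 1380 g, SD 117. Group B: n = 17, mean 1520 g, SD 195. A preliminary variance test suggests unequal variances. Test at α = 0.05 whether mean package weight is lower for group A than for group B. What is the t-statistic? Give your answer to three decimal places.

-2.409

Let group 1 = group A, group 2 = group B. H0: μ_1 = μ_2; H1: μ_1 < μ_2 (Welch's two-sample t-test, left-tailed).
t = (x̄_1 − x̄_2)/√(s_1²/n_1 + s_2²/n_2) = (1380 − 1520)/√(117²/12 + 195²/17) = -2.409
Welch–Satterthwaite df ≈ 26.47
p-value = P(T ≤ -2.409) ≈ 0.0116
Since p ≈ 0.0116 < α = 0.05, reject H0; the data support H1.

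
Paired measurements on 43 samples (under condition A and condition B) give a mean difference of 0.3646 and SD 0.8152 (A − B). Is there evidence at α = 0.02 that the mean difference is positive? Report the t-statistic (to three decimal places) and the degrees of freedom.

t = 2.933, df = 42

H0: μ_d = 0; H1: μ_d > 0 (paired t-test on the differences, right-tailed).
t = d̄/(s_d/√n) = 0.3646/(0.8152/√43) = 2.933
df = n − 1 = 42
p-value = P(T ≥ 2.933) ≈ 0.003
Since p ≈ 0.003 < α = 0.02, reject H0; the data support H1.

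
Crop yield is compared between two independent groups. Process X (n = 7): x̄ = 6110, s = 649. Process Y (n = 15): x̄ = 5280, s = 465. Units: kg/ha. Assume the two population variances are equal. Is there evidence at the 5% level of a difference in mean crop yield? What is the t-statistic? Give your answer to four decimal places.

Let group 1 = process X, group 2 = process Y. H0: μ_1 = μ_2; H1: μ_1 ≠ μ_2 (two-sample pooled-variance t-test, two-sided).
s_p² = [(7−1)·649² + (15−1)·465²]/(7+15−2) = 277718
t = (6110 − 5280)/√[277718·(1/7 + 1/15)] = 3.4408
df = n₁ + n₂ − 2 = 20
Two-sided p-value ≈ 0.003
Since p ≈ 0.003 < α = 0.05, reject H0; the evidence is statistically significant.

3.4408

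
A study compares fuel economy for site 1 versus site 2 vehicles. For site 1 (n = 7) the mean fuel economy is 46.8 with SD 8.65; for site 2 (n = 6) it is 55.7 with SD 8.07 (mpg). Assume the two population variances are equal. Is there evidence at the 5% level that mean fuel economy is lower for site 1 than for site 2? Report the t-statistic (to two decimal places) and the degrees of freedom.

Let group 1 = site 1, group 2 = site 2. H0: μ_1 = μ_2; H1: μ_1 < μ_2 (two-sample pooled-variance t-test, left-tailed).
s_p² = [(7−1)·8.65² + (6−1)·8.07²]/(7+6−2) = 70.4145
t = (46.8 − 55.7)/√[70.4145·(1/7 + 1/6)] = -1.91
df = n₁ + n₂ − 2 = 11
p-value = P(T ≤ -1.91) ≈ 0.042
Since p ≈ 0.042 < α = 0.05, reject H0; the data support H1.

t = -1.91, df = 11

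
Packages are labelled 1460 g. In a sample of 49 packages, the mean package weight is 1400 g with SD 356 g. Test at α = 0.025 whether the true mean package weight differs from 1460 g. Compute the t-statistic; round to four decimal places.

H0: μ = 1460; H1: μ ≠ 1460 (one-sample t-test, two-sided).
t = (x̄ − μ₀)/(s/√n) = (1400 − 1460)/(356/√49) = -1.1798
df = n − 1 = 48
Two-sided p-value ≈ 0.2439
Since p ≈ 0.2439 > α = 0.025, fail to reject H0; the evidence is not statistically significant.

-1.1798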